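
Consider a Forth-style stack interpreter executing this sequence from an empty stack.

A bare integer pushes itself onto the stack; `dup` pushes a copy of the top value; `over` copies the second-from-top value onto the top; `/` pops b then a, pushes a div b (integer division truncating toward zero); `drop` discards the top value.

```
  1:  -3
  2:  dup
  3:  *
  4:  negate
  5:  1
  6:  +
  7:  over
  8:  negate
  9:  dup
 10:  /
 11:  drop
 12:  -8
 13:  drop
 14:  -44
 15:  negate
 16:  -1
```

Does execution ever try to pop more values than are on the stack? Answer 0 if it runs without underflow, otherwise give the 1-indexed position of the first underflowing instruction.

-3      [-3]
dup     [-3, -3]
*       [9]
negate  [-9]
1       [-9, 1]
+       [-8]
over  — needs 2 operands, stack has 1 → underflow

7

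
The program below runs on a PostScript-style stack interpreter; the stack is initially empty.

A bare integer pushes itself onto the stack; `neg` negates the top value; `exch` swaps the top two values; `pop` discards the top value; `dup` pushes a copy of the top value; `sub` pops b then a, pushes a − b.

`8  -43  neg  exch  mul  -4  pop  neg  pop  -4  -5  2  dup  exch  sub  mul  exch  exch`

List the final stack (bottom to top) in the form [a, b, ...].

8    → 8
-43  → 8 -43
neg  → 8 43
exch → 43 8
mul  → 344
-4   → 344 -4
pop  → 344
neg  → -344
pop  → (empty)
-4   → -4
-5   → -4 -5
2    → -4 -5 2
dup  → -4 -5 2 2
exch → -4 -5 2 2
sub  → -4 -5 0
mul  → -4 0
exch → 0 -4
exch → -4 0

[-4, 0]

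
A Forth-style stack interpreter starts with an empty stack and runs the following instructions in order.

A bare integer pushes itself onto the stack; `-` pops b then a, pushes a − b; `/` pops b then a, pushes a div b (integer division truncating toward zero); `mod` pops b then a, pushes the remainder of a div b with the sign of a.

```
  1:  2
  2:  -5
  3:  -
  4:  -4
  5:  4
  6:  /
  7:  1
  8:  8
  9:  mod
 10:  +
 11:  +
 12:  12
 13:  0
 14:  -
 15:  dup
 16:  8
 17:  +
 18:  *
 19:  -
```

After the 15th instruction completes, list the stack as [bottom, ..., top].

[7, 12, 12]

2   : 2
-5  : 2 -5
-   : 7
-4  : 7 -4
4   : 7 -4 4
/   : 7 -1
1   : 7 -1 1
8   : 7 -1 1 8
mod : 7 -1 1
+   : 7 0
+   : 7
12  : 7 12
0   : 7 12 0
-   : 7 12
dup : 7 12 12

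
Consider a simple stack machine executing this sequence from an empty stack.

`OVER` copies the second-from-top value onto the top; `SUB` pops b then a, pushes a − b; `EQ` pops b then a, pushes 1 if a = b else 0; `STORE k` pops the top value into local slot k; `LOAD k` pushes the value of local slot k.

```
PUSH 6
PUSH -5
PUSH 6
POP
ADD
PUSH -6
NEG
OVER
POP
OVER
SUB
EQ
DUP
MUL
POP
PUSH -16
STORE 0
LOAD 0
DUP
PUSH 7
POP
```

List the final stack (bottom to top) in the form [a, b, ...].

PUSH 6   -> [6]
PUSH -5  -> [6, -5]
PUSH 6   -> [6, -5, 6]
POP      -> [6, -5]
ADD      -> [1]
PUSH -6  -> [1, -6]
NEG      -> [1, 6]
OVER     -> [1, 6, 1]
POP      -> [1, 6]
OVER     -> [1, 6, 1]
SUB      -> [1, 5]
EQ       -> [0]
DUP      -> [0, 0]
MUL      -> [0]
POP      -> []
PUSH -16 -> [-16]
STORE 0  -> []
LOAD 0   -> [-16]
DUP      -> [-16, -16]
PUSH 7   -> [-16, -16, 7]
POP      -> [-16, -16]

[-16, -16]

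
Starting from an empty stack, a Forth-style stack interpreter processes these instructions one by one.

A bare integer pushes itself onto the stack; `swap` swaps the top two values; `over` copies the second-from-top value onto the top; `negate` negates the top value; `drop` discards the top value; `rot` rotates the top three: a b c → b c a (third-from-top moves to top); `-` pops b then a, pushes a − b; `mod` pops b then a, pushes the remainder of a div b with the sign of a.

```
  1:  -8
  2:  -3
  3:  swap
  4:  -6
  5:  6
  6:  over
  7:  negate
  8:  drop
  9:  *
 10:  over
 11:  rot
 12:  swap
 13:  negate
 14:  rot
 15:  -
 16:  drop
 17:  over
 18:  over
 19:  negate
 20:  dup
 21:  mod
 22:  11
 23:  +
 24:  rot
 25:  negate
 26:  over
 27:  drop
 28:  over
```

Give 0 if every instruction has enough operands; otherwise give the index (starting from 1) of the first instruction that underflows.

-8     → [-8]
-3     → [-8, -3]
swap   → [-3, -8]
-6     → [-3, -8, -6]
6      → [-3, -8, -6, 6]
over   → [-3, -8, -6, 6, -6]
negate → [-3, -8, -6, 6, 6]
drop   → [-3, -8, -6, 6]
*      → [-3, -8, -36]
over   → [-3, -8, -36, -8]
rot    → [-3, -36, -8, -8]
swap   → [-3, -36, -8, -8]
negate → [-3, -36, -8, 8]
rot    → [-3, -8, 8, -36]
-      → [-3, -8, 44]
drop   → [-3, -8]
over   → [-3, -8, -3]
over   → [-3, -8, -3, -8]
negate → [-3, -8, -3, 8]
dup    → [-3, -8, -3, 8, 8]
mod    → [-3, -8, -3, 0]
11     → [-3, -8, -3, 0, 11]
+      → [-3, -8, -3, 11]
rot    → [-3, -3, 11, -8]
negate → [-3, -3, 11, 8]
over   → [-3, -3, 11, 8, 11]
drop   → [-3, -3, 11, 8]
over   → [-3, -3, 11, 8, 11]

0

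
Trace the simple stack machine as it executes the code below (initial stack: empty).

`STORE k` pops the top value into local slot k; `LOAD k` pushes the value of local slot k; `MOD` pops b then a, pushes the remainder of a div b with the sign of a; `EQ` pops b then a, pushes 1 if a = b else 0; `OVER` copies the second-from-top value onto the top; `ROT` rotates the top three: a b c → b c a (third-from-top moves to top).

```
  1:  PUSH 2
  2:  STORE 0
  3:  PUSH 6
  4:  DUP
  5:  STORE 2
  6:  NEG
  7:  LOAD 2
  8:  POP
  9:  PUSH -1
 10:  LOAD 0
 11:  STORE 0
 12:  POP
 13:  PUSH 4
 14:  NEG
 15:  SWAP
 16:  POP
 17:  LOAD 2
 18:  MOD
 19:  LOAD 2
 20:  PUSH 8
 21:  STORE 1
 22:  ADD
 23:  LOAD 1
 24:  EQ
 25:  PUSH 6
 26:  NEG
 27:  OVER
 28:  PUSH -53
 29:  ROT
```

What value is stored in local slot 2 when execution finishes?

PUSH 2   -> 2
STORE 0  -> (empty)
PUSH 6   -> 6
DUP      -> 6 6
STORE 2  -> 6
NEG      -> -6
LOAD 2   -> -6 6
POP      -> -6
PUSH -1  -> -6 -1
LOAD 0   -> -6 -1 2
STORE 0  -> -6 -1
POP      -> -6
PUSH 4   -> -6 4
NEG      -> -6 -4
SWAP     -> -4 -6
POP      -> -4
LOAD 2   -> -4 6
MOD      -> -4
LOAD 2   -> -4 6
PUSH 8   -> -4 6 8
STORE 1  -> -4 6
ADD      -> 2
LOAD 1   -> 2 8
EQ       -> 0
PUSH 6   -> 0 6
NEG      -> 0 -6
OVER     -> 0 -6 0
PUSH -53 -> 0 -6 0 -53
ROT      -> 0 0 -53 -6

6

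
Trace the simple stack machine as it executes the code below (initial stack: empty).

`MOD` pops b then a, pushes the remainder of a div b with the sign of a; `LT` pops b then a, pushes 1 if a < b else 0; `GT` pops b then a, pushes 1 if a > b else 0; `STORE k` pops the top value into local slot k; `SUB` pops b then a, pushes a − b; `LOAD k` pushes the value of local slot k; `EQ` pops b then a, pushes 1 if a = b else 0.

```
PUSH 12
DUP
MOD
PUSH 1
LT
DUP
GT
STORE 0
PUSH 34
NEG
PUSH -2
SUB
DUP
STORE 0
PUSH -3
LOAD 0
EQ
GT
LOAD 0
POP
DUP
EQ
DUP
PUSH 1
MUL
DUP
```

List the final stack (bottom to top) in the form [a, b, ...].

[1, 1, 1]

PUSH 12 -> 12
DUP     -> 12 12
MOD     -> 0
PUSH 1  -> 0 1
LT      -> 1
DUP     -> 1 1
GT      -> 0
STORE 0 -> (empty)
PUSH 34 -> 34
NEG     -> -34
PUSH -2 -> -34 -2
SUB     -> -32
DUP     -> -32 -32
STORE 0 -> -32
PUSH -3 -> -32 -3
LOAD 0  -> -32 -3 -32
EQ      -> -32 0
GT      -> 0
LOAD 0  -> 0 -32
POP     -> 0
DUP     -> 0 0
EQ      -> 1
DUP     -> 1 1
PUSH 1  -> 1 1 1
MUL     -> 1 1
DUP     -> 1 1 1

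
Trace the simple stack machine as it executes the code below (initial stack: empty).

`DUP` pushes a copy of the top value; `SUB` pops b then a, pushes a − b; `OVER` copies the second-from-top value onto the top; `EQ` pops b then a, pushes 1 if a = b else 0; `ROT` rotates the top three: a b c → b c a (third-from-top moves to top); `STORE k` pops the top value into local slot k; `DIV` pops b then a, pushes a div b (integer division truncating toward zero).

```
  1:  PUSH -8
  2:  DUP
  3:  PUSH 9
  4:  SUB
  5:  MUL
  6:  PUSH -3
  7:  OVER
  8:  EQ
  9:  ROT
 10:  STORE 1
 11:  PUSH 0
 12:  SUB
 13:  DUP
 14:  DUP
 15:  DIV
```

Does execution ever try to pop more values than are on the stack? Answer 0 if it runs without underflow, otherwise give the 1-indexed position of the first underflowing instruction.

PUSH -8 → -8
DUP     → -8 -8
PUSH 9  → -8 -8 9
SUB     → -8 -17
MUL     → 136
PUSH -3 → 136 -3
OVER    → 136 -3 136
EQ      → 136 0
ROT  — needs 3 operands, stack has 2 → underflow

9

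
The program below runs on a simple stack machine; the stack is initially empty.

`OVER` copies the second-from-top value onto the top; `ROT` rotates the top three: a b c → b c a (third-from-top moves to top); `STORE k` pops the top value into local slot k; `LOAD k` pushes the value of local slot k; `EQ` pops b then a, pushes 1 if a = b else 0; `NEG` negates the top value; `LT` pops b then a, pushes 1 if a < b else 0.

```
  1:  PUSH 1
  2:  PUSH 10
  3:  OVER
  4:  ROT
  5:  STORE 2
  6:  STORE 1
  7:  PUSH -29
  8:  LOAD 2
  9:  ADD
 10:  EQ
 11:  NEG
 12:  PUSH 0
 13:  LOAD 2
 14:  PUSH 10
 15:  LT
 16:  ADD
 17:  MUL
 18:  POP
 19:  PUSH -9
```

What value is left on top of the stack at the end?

PUSH 1   -> 1
PUSH 10  -> 1 10
OVER     -> 1 10 1
ROT      -> 10 1 1
STORE 2  -> 10 1
STORE 1  -> 10
PUSH -29 -> 10 -29
LOAD 2   -> 10 -29 1
ADD      -> 10 -28
EQ       -> 0
NEG      -> 0
PUSH 0   -> 0 0
LOAD 2   -> 0 0 1
PUSH 10  -> 0 0 1 10
LT       -> 0 0 1
ADD      -> 0 1
MUL      -> 0
POP      -> (empty)
PUSH -9  -> -9

-9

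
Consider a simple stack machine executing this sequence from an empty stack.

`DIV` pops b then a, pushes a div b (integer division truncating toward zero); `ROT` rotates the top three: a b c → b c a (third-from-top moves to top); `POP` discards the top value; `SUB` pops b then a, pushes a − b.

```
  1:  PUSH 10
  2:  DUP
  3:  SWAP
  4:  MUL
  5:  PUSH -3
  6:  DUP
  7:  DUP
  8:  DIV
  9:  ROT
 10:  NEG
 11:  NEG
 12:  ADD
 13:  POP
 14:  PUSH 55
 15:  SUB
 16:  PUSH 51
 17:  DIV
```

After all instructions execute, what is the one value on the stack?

PUSH 10 : 10
DUP     : 10 10
SWAP    : 10 10
MUL     : 100
PUSH -3 : 100 -3
DUP     : 100 -3 -3
DUP     : 100 -3 -3 -3
DIV     : 100 -3 1
ROT     : -3 1 100
NEG     : -3 1 -100
NEG     : -3 1 100
ADD     : -3 101
POP     : -3
PUSH 55 : -3 55
SUB     : -58
PUSH 51 : -58 51
DIV     : -1

-1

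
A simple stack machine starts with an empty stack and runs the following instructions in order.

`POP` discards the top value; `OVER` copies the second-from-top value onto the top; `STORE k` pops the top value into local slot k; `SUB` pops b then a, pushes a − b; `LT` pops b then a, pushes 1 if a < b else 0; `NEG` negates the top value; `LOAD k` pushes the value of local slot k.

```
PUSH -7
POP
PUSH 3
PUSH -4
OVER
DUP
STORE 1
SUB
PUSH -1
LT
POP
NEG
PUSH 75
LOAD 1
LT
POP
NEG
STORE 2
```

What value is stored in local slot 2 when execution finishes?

3

PUSH -7 → -7
POP     → (empty)
PUSH 3  → 3
PUSH -4 → 3 -4
OVER    → 3 -4 3
DUP     → 3 -4 3 3
STORE 1 → 3 -4 3
SUB     → 3 -7
PUSH -1 → 3 -7 -1
LT      → 3 1
POP     → 3
NEG     → -3
PUSH 75 → -3 75
LOAD 1  → -3 75 3
LT      → -3 0
POP     → -3
NEG     → 3
STORE 2 → (empty)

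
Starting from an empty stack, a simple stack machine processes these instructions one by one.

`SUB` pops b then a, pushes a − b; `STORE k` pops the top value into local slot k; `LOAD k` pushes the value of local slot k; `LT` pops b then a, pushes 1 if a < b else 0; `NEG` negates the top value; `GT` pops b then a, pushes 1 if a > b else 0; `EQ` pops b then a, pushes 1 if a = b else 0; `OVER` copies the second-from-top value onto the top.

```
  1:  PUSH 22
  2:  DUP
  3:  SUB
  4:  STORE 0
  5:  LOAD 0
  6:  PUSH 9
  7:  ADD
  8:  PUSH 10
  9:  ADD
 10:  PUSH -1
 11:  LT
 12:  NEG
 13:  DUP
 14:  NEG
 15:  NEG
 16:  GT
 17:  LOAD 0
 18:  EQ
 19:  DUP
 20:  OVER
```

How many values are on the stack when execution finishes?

3

PUSH 22 -> 22
DUP     -> 22 22
SUB     -> 0
STORE 0 -> (empty)
LOAD 0  -> 0
PUSH 9  -> 0 9
ADD     -> 9
PUSH 10 -> 9 10
ADD     -> 19
PUSH -1 -> 19 -1
LT      -> 0
NEG     -> 0
DUP     -> 0 0
NEG     -> 0 0
NEG     -> 0 0
GT      -> 0
LOAD 0  -> 0 0
EQ      -> 1
DUP     -> 1 1
OVER    -> 1 1 1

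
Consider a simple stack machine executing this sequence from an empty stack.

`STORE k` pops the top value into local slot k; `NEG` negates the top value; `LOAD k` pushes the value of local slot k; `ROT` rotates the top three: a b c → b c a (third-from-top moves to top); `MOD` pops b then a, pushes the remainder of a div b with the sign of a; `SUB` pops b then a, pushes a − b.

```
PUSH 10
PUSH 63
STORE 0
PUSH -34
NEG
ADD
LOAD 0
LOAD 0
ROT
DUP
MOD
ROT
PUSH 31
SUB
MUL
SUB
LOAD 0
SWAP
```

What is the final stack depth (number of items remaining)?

PUSH 10  → 10
PUSH 63  → 10 63
STORE 0  → 10
PUSH -34 → 10 -34
NEG      → 10 34
ADD      → 44
LOAD 0   → 44 63
LOAD 0   → 44 63 63
ROT      → 63 63 44
DUP      → 63 63 44 44
MOD      → 63 63 0
ROT      → 63 0 63
PUSH 31  → 63 0 63 31
SUB      → 63 0 32
MUL      → 63 0
SUB      → 63
LOAD 0   → 63 63
SWAP     → 63 63

2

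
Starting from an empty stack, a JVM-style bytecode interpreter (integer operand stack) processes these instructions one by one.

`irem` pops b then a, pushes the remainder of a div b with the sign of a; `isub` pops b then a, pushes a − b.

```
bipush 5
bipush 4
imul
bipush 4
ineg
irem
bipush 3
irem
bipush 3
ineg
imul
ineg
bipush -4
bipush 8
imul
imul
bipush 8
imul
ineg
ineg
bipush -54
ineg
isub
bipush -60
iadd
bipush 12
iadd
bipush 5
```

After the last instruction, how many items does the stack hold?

bipush 5   : 5
bipush 4   : 5 4
imul       : 20
bipush 4   : 20 4
ineg       : 20 -4
irem       : 0
bipush 3   : 0 3
irem       : 0
bipush 3   : 0 3
ineg       : 0 -3
imul       : 0
ineg       : 0
bipush -4  : 0 -4
bipush 8   : 0 -4 8
imul       : 0 -32
imul       : 0
bipush 8   : 0 8
imul       : 0
ineg       : 0
ineg       : 0
bipush -54 : 0 -54
ineg       : 0 54
isub       : -54
bipush -60 : -54 -60
iadd       : -114
bipush 12  : -114 12
iadd       : -102
bipush 5   : -102 5

2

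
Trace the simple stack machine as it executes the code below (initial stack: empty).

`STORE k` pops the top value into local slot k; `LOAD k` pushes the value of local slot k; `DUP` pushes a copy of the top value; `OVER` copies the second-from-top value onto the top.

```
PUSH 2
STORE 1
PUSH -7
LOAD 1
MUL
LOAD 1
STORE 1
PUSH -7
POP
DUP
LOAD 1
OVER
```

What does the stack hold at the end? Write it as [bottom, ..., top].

[-14, -14, 2, -14]

PUSH 2   2
STORE 1  (empty)
PUSH -7  -7
LOAD 1   -7 2
MUL      -14
LOAD 1   -14 2
STORE 1  -14
PUSH -7  -14 -7
POP      -14
DUP      -14 -14
LOAD 1   -14 -14 2
OVER     -14 -14 2 -14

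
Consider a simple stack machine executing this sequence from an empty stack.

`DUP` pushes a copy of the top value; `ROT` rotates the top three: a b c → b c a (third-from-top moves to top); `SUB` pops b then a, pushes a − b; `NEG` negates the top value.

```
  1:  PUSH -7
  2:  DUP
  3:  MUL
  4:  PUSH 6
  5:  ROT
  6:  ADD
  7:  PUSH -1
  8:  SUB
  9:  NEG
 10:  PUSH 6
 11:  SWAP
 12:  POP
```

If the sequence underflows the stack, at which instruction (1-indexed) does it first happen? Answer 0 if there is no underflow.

PUSH -7  [-7]
DUP      [-7, -7]
MUL      [49]
PUSH 6   [49, 6]
ROT  — needs 3 operands, stack has 2 → underflow

5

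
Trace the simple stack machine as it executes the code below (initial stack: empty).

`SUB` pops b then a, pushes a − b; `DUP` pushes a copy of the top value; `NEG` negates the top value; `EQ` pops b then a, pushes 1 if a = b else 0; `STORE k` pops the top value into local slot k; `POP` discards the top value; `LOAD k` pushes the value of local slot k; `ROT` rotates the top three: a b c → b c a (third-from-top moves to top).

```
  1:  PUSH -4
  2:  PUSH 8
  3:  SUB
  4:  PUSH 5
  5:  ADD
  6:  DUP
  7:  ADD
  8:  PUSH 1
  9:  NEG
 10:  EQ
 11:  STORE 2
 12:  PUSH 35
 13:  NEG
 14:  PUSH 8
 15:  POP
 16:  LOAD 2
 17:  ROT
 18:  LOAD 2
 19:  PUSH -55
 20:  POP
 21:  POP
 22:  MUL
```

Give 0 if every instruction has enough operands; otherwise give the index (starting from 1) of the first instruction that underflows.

PUSH -4  [-4]
PUSH 8   [-4, 8]
SUB      [-12]
PUSH 5   [-12, 5]
ADD      [-7]
DUP      [-7, -7]
ADD      [-14]
PUSH 1   [-14, 1]
NEG      [-14, -1]
EQ       [0]
STORE 2  []
PUSH 35  [35]
NEG      [-35]
PUSH 8   [-35, 8]
POP      [-35]
LOAD 2   [-35, 0]
ROT  — needs 3 operands, stack has 2 → underflow

17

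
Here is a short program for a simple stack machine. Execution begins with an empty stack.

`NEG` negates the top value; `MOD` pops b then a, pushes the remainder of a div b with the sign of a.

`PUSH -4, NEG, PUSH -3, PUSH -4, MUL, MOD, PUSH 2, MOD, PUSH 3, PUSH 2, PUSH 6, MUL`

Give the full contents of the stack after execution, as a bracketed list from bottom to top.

PUSH -4  -4
NEG      4
PUSH -3  4 -3
PUSH -4  4 -3 -4
MUL      4 12
MOD      4
PUSH 2   4 2
MOD      0
PUSH 3   0 3
PUSH 2   0 3 2
PUSH 6   0 3 2 6
MUL      0 3 12

[0, 3, 12]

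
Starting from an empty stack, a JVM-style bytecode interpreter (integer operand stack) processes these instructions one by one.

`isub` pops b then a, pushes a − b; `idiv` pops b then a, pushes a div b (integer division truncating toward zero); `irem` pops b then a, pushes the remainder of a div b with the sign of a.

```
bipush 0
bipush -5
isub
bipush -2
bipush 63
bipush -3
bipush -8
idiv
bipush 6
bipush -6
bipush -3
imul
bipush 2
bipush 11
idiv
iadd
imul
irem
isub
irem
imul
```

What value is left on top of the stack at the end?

-10

bipush 0   [0]
bipush -5  [0, -5]
isub       [5]
bipush -2  [5, -2]
bipush 63  [5, -2, 63]
bipush -3  [5, -2, 63, -3]
bipush -8  [5, -2, 63, -3, -8]
idiv       [5, -2, 63, 0]
bipush 6   [5, -2, 63, 0, 6]
bipush -6  [5, -2, 63, 0, 6, -6]
bipush -3  [5, -2, 63, 0, 6, -6, -3]
imul       [5, -2, 63, 0, 6, 18]
bipush 2   [5, -2, 63, 0, 6, 18, 2]
bipush 11  [5, -2, 63, 0, 6, 18, 2, 11]
idiv       [5, -2, 63, 0, 6, 18, 0]
iadd       [5, -2, 63, 0, 6, 18]
imul       [5, -2, 63, 0, 108]
irem       [5, -2, 63, 0]
isub       [5, -2, 63]
irem       [5, -2]
imul       [-10]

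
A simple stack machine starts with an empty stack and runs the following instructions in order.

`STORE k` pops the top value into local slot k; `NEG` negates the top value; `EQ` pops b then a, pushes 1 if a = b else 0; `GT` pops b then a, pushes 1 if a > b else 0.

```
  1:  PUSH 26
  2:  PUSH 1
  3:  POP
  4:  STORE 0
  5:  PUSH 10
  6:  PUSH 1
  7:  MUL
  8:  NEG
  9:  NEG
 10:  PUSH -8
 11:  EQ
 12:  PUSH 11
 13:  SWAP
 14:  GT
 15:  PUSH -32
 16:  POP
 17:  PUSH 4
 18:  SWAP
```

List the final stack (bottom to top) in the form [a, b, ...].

PUSH 26  : [26]
PUSH 1   : [26, 1]
POP      : [26]
STORE 0  : []
PUSH 10  : [10]
PUSH 1   : [10, 1]
MUL      : [10]
NEG      : [-10]
NEG      : [10]
PUSH -8  : [10, -8]
EQ       : [0]
PUSH 11  : [0, 11]
SWAP     : [11, 0]
GT       : [1]
PUSH -32 : [1, -32]
POP      : [1]
PUSH 4   : [1, 4]
SWAP     : [4, 1]

[4, 1]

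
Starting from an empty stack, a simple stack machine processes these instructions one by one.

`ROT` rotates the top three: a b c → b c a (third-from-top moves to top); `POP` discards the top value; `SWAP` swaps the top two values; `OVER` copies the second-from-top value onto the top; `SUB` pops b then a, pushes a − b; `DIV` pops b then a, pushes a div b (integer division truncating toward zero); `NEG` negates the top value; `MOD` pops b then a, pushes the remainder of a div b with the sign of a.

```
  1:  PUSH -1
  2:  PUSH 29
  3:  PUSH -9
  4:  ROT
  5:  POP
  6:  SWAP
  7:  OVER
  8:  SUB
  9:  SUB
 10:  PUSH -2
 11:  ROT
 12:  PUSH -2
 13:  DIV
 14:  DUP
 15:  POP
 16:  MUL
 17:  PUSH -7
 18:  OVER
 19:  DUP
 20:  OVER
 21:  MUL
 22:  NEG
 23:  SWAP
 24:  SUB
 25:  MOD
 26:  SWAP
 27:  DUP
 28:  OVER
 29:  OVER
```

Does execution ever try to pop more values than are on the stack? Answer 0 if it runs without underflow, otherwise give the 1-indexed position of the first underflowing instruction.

PUSH -1 → [-1]
PUSH 29 → [-1, 29]
PUSH -9 → [-1, 29, -9]
ROT     → [29, -9, -1]
POP     → [29, -9]
SWAP    → [-9, 29]
OVER    → [-9, 29, -9]
SUB     → [-9, 38]
SUB     → [-47]
PUSH -2 → [-47, -2]
ROT  — needs 3 operands, stack has 2 → underflow

11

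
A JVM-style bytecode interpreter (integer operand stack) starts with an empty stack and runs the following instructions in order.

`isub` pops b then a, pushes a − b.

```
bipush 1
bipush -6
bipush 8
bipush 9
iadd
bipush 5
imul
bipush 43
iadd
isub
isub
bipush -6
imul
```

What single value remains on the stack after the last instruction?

bipush 1  -> [1]
bipush -6 -> [1, -6]
bipush 8  -> [1, -6, 8]
bipush 9  -> [1, -6, 8, 9]
iadd      -> [1, -6, 17]
bipush 5  -> [1, -6, 17, 5]
imul      -> [1, -6, 85]
bipush 43 -> [1, -6, 85, 43]
iadd      -> [1, -6, 128]
isub      -> [1, -134]
isub      -> [135]
bipush -6 -> [135, -6]
imul      -> [-810]

-810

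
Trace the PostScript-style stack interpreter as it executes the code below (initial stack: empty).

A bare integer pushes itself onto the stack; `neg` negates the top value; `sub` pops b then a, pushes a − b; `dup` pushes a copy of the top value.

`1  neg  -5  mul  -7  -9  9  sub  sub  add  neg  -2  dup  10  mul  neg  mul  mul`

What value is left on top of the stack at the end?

640

1   -> [1]
neg -> [-1]
-5  -> [-1, -5]
mul -> [5]
-7  -> [5, -7]
-9  -> [5, -7, -9]
9   -> [5, -7, -9, 9]
sub -> [5, -7, -18]
sub -> [5, 11]
add -> [16]
neg -> [-16]
-2  -> [-16, -2]
dup -> [-16, -2, -2]
10  -> [-16, -2, -2, 10]
mul -> [-16, -2, -20]
neg -> [-16, -2, 20]
mul -> [-16, -40]
mul -> [640]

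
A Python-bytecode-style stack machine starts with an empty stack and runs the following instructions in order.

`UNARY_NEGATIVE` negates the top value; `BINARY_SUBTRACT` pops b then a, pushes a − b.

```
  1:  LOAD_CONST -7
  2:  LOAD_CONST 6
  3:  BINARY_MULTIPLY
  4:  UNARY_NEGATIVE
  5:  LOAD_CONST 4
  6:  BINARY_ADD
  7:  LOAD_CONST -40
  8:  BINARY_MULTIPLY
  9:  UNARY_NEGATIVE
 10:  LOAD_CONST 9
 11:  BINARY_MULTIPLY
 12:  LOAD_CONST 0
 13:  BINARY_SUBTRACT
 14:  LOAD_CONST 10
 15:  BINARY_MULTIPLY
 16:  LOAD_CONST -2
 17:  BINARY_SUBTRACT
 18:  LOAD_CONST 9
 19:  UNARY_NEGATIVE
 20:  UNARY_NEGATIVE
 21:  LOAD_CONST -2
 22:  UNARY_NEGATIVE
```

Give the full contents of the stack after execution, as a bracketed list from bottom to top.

LOAD_CONST -7    [-7]
LOAD_CONST 6     [-7, 6]
BINARY_MULTIPLY  [-42]
UNARY_NEGATIVE   [42]
LOAD_CONST 4     [42, 4]
BINARY_ADD       [46]
LOAD_CONST -40   [46, -40]
BINARY_MULTIPLY  [-1840]
UNARY_NEGATIVE   [1840]
LOAD_CONST 9     [1840, 9]
BINARY_MULTIPLY  [16560]
LOAD_CONST 0     [16560, 0]
BINARY_SUBTRACT  [16560]
LOAD_CONST 10    [16560, 10]
BINARY_MULTIPLY  [165600]
LOAD_CONST -2    [165600, -2]
BINARY_SUBTRACT  [165602]
LOAD_CONST 9     [165602, 9]
UNARY_NEGATIVE   [165602, -9]
UNARY_NEGATIVE   [165602, 9]
LOAD_CONST -2    [165602, 9, -2]
UNARY_NEGATIVE   [165602, 9, 2]

[165602, 9, 2]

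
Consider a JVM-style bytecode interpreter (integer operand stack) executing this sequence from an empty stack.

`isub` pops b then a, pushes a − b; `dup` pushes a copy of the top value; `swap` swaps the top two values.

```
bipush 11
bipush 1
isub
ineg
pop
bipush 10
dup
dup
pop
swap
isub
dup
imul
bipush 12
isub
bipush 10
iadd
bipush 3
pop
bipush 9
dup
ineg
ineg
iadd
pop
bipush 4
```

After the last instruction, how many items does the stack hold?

2

bipush 11 → [11]
bipush 1  → [11, 1]
isub      → [10]
ineg      → [-10]
pop       → []
bipush 10 → [10]
dup       → [10, 10]
dup       → [10, 10, 10]
pop       → [10, 10]
swap      → [10, 10]
isub      → [0]
dup       → [0, 0]
imul      → [0]
bipush 12 → [0, 12]
isub      → [-12]
bipush 10 → [-12, 10]
iadd      → [-2]
bipush 3  → [-2, 3]
pop       → [-2]
bipush 9  → [-2, 9]
dup       → [-2, 9, 9]
ineg      → [-2, 9, -9]
ineg      → [-2, 9, 9]
iadd      → [-2, 18]
pop       → [-2]
bipush 4  → [-2, 4]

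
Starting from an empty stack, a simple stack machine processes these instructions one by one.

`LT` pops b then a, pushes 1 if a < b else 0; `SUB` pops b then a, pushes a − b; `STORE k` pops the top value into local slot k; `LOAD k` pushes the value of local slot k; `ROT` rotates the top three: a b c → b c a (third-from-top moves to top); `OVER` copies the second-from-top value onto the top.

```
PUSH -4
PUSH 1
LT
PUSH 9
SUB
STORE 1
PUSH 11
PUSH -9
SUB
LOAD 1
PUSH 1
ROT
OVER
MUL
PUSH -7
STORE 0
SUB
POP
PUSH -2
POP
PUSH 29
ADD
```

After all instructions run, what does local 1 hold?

PUSH -4  [-4]
PUSH 1   [-4, 1]
LT       [1]
PUSH 9   [1, 9]
SUB      [-8]
STORE 1  []
PUSH 11  [11]
PUSH -9  [11, -9]
SUB      [20]
LOAD 1   [20, -8]
PUSH 1   [20, -8, 1]
ROT      [-8, 1, 20]
OVER     [-8, 1, 20, 1]
MUL      [-8, 1, 20]
PUSH -7  [-8, 1, 20, -7]
STORE 0  [-8, 1, 20]
SUB      [-8, -19]
POP      [-8]
PUSH -2  [-8, -2]
POP      [-8]
PUSH 29  [-8, 29]
ADD      [21]

-8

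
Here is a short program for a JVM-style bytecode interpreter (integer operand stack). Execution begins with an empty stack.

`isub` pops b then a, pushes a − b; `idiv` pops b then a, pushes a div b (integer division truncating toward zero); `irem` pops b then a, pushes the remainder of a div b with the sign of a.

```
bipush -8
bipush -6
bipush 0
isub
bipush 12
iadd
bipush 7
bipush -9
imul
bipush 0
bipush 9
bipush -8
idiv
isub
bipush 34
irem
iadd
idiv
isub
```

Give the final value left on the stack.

-8

bipush -8 : [-8]
bipush -6 : [-8, -6]
bipush 0  : [-8, -6, 0]
isub      : [-8, -6]
bipush 12 : [-8, -6, 12]
iadd      : [-8, 6]
bipush 7  : [-8, 6, 7]
bipush -9 : [-8, 6, 7, -9]
imul      : [-8, 6, -63]
bipush 0  : [-8, 6, -63, 0]
bipush 9  : [-8, 6, -63, 0, 9]
bipush -8 : [-8, 6, -63, 0, 9, -8]
idiv      : [-8, 6, -63, 0, -1]
isub      : [-8, 6, -63, 1]
bipush 34 : [-8, 6, -63, 1, 34]
irem      : [-8, 6, -63, 1]
iadd      : [-8, 6, -62]
idiv      : [-8, 0]
isub      : [-8]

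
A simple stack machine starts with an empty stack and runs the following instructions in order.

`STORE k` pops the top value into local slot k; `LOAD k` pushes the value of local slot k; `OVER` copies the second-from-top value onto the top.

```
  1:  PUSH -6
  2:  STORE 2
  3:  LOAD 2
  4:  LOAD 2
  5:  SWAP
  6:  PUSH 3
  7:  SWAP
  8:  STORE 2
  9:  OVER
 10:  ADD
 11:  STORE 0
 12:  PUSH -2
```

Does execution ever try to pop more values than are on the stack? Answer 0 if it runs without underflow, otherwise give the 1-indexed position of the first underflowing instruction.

PUSH -6 → [-6]
STORE 2 → []
LOAD 2  → [-6]
LOAD 2  → [-6, -6]
SWAP    → [-6, -6]
PUSH 3  → [-6, -6, 3]
SWAP    → [-6, 3, -6]
STORE 2 → [-6, 3]
OVER    → [-6, 3, -6]
ADD     → [-6, -3]
STORE 0 → [-6]
PUSH -2 → [-6, -2]

0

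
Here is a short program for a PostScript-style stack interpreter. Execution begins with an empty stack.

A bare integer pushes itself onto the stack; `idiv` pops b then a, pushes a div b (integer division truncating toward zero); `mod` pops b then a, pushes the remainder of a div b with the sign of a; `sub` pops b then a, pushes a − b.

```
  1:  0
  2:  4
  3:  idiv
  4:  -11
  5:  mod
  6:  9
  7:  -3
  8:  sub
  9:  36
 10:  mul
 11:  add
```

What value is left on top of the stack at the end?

0    -> 0
4    -> 0 4
idiv -> 0
-11  -> 0 -11
mod  -> 0
9    -> 0 9
-3   -> 0 9 -3
sub  -> 0 12
36   -> 0 12 36
mul  -> 0 432
add  -> 432

432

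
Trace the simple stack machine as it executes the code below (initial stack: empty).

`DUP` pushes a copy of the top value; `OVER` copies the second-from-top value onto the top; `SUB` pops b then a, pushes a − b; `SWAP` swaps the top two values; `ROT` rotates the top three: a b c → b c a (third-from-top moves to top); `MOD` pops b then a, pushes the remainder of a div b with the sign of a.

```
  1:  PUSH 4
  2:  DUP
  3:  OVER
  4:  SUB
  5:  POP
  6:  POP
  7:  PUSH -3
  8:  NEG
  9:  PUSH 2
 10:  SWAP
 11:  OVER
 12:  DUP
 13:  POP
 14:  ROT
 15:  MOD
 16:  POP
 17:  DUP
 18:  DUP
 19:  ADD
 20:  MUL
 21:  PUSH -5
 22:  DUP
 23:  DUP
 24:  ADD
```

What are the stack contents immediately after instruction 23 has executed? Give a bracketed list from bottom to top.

[18, -5, -5, -5]

PUSH 4  → [4]
DUP     → [4, 4]
OVER    → [4, 4, 4]
SUB     → [4, 0]
POP     → [4]
POP     → []
PUSH -3 → [-3]
NEG     → [3]
PUSH 2  → [3, 2]
SWAP    → [2, 3]
OVER    → [2, 3, 2]
DUP     → [2, 3, 2, 2]
POP     → [2, 3, 2]
ROT     → [3, 2, 2]
MOD     → [3, 0]
POP     → [3]
DUP     → [3, 3]
DUP     → [3, 3, 3]
ADD     → [3, 6]
MUL     → [18]
PUSH -5 → [18, -5]
DUP     → [18, -5, -5]
DUP     → [18, -5, -5, -5]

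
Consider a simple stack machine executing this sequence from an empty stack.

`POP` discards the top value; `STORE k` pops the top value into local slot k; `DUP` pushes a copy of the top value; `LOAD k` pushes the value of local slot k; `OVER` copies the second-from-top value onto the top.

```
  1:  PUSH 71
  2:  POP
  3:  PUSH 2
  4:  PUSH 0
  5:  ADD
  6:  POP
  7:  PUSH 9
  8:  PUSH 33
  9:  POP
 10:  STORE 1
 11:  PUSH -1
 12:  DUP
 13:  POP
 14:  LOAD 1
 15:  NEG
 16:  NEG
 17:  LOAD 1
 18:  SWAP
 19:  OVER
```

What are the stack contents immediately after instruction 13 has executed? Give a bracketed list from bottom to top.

[-1]

PUSH 71 → 71
POP     → (empty)
PUSH 2  → 2
PUSH 0  → 2 0
ADD     → 2
POP     → (empty)
PUSH 9  → 9
PUSH 33 → 9 33
POP     → 9
STORE 1 → (empty)
PUSH -1 → -1
DUP     → -1 -1
POP     → -1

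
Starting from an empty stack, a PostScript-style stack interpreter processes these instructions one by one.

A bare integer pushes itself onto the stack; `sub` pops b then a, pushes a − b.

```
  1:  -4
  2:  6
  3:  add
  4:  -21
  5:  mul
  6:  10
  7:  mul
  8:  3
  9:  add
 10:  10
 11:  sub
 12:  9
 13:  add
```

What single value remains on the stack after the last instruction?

-418

-4  : -4
6   : -4 6
add : 2
-21 : 2 -21
mul : -42
10  : -42 10
mul : -420
3   : -420 3
add : -417
10  : -417 10
sub : -427
9   : -427 9
add : -418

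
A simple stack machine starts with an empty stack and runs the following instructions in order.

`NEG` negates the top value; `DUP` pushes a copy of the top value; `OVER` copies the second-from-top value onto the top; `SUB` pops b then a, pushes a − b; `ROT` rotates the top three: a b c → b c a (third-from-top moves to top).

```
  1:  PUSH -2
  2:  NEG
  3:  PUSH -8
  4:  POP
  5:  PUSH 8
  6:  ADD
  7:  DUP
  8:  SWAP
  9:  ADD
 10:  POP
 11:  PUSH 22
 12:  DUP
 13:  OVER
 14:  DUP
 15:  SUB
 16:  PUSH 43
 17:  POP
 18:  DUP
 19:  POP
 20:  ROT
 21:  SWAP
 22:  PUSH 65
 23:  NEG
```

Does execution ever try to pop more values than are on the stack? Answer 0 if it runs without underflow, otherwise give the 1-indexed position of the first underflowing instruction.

0

PUSH -2 -> -2
NEG     -> 2
PUSH -8 -> 2 -8
POP     -> 2
PUSH 8  -> 2 8
ADD     -> 10
DUP     -> 10 10
SWAP    -> 10 10
ADD     -> 20
POP     -> (empty)
PUSH 22 -> 22
DUP     -> 22 22
OVER    -> 22 22 22
DUP     -> 22 22 22 22
SUB     -> 22 22 0
PUSH 43 -> 22 22 0 43
POP     -> 22 22 0
DUP     -> 22 22 0 0
POP     -> 22 22 0
ROT     -> 22 0 22
SWAP    -> 22 22 0
PUSH 65 -> 22 22 0 65
NEG     -> 22 22 0 -65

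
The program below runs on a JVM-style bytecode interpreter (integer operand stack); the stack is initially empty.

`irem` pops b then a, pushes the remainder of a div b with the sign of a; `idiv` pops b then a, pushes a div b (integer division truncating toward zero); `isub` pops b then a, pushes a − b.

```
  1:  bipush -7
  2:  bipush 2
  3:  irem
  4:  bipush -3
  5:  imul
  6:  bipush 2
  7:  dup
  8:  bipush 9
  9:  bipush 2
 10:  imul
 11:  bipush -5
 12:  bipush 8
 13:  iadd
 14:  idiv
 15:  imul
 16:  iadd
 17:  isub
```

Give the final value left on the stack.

bipush -7 → [-7]
bipush 2  → [-7, 2]
irem      → [-1]
bipush -3 → [-1, -3]
imul      → [3]
bipush 2  → [3, 2]
dup       → [3, 2, 2]
bipush 9  → [3, 2, 2, 9]
bipush 2  → [3, 2, 2, 9, 2]
imul      → [3, 2, 2, 18]
bipush -5 → [3, 2, 2, 18, -5]
bipush 8  → [3, 2, 2, 18, -5, 8]
iadd      → [3, 2, 2, 18, 3]
idiv      → [3, 2, 2, 6]
imul      → [3, 2, 12]
iadd      → [3, 14]
isub      → [-11]

-11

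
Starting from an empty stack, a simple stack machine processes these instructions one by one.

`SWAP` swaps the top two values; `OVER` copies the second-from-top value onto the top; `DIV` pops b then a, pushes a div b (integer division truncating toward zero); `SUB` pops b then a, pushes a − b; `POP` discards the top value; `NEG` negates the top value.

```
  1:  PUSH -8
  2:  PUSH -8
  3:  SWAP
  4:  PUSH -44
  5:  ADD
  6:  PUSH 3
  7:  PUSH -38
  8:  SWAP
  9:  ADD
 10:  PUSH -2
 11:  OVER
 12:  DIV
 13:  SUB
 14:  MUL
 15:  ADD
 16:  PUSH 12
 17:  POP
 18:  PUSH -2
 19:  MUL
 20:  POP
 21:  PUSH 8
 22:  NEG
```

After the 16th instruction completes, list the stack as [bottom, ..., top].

PUSH -8  : [-8]
PUSH -8  : [-8, -8]
SWAP     : [-8, -8]
PUSH -44 : [-8, -8, -44]
ADD      : [-8, -52]
PUSH 3   : [-8, -52, 3]
PUSH -38 : [-8, -52, 3, -38]
SWAP     : [-8, -52, -38, 3]
ADD      : [-8, -52, -35]
PUSH -2  : [-8, -52, -35, -2]
OVER     : [-8, -52, -35, -2, -35]
DIV      : [-8, -52, -35, 0]
SUB      : [-8, -52, -35]
MUL      : [-8, 1820]
ADD      : [1812]
PUSH 12  : [1812, 12]

[1812, 12]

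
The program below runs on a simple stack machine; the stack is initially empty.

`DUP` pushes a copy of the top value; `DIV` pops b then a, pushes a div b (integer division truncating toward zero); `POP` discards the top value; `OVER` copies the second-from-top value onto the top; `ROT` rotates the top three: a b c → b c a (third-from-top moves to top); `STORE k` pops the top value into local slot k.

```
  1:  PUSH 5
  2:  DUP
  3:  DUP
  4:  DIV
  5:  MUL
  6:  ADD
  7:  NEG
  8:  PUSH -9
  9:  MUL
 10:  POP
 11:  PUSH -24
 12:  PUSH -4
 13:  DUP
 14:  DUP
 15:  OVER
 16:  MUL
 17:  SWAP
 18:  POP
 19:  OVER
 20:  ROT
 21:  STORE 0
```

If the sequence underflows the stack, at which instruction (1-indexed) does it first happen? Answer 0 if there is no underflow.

PUSH 5 → [5]
DUP    → [5, 5]
DUP    → [5, 5, 5]
DIV    → [5, 1]
MUL    → [5]
ADD  — needs 2 operands, stack has 1 → underflow

6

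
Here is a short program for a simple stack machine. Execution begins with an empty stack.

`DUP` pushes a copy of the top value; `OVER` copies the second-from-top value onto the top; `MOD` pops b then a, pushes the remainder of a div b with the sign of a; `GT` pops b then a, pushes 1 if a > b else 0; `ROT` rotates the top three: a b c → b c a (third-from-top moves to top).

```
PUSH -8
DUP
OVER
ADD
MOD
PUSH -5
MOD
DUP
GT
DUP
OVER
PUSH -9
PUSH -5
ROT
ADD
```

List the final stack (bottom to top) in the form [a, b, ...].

[0, 0, -9, -5]

PUSH -8 -> [-8]
DUP     -> [-8, -8]
OVER    -> [-8, -8, -8]
ADD     -> [-8, -16]
MOD     -> [-8]
PUSH -5 -> [-8, -5]
MOD     -> [-3]
DUP     -> [-3, -3]
GT      -> [0]
DUP     -> [0, 0]
OVER    -> [0, 0, 0]
PUSH -9 -> [0, 0, 0, -9]
PUSH -5 -> [0, 0, 0, -9, -5]
ROT     -> [0, 0, -9, -5, 0]
ADD     -> [0, 0, -9, -5]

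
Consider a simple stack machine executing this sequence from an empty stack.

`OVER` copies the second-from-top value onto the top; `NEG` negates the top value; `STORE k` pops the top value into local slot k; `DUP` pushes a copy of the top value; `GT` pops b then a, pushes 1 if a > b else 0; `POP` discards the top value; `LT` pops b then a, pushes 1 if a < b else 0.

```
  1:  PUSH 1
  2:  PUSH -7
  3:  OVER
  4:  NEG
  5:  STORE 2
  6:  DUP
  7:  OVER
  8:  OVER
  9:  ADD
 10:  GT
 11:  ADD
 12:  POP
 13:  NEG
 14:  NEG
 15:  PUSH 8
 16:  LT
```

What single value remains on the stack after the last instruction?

1

PUSH 1  → 1
PUSH -7 → 1 -7
OVER    → 1 -7 1
NEG     → 1 -7 -1
STORE 2 → 1 -7
DUP     → 1 -7 -7
OVER    → 1 -7 -7 -7
OVER    → 1 -7 -7 -7 -7
ADD     → 1 -7 -7 -14
GT      → 1 -7 1
ADD     → 1 -6
POP     → 1
NEG     → -1
NEG     → 1
PUSH 8  → 1 8
LT      → 1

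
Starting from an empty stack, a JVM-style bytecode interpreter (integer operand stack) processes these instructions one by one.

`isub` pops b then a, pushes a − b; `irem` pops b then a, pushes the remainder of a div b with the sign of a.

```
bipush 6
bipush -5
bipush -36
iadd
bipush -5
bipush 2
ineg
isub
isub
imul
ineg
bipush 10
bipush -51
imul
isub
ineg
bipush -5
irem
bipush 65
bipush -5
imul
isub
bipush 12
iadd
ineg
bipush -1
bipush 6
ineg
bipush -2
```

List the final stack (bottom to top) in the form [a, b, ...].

[-334, -1, -6, -2]

bipush 6   -> 6
bipush -5  -> 6 -5
bipush -36 -> 6 -5 -36
iadd       -> 6 -41
bipush -5  -> 6 -41 -5
bipush 2   -> 6 -41 -5 2
ineg       -> 6 -41 -5 -2
isub       -> 6 -41 -3
isub       -> 6 -38
imul       -> -228
ineg       -> 228
bipush 10  -> 228 10
bipush -51 -> 228 10 -51
imul       -> 228 -510
isub       -> 738
ineg       -> -738
bipush -5  -> -738 -5
irem       -> -3
bipush 65  -> -3 65
bipush -5  -> -3 65 -5
imul       -> -3 -325
isub       -> 322
bipush 12  -> 322 12
iadd       -> 334
ineg       -> -334
bipush -1  -> -334 -1
bipush 6   -> -334 -1 6
ineg       -> -334 -1 -6
bipush -2  -> -334 -1 -6 -2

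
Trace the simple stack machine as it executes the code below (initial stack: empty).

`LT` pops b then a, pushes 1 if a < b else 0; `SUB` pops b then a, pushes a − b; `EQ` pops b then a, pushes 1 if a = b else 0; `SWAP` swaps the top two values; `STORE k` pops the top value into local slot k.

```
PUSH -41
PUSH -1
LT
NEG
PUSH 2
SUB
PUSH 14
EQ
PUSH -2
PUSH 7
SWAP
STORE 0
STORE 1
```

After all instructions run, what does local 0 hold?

PUSH -41 -> -41
PUSH -1  -> -41 -1
LT       -> 1
NEG      -> -1
PUSH 2   -> -1 2
SUB      -> -3
PUSH 14  -> -3 14
EQ       -> 0
PUSH -2  -> 0 -2
PUSH 7   -> 0 -2 7
SWAP     -> 0 7 -2
STORE 0  -> 0 7
STORE 1  -> 0

-2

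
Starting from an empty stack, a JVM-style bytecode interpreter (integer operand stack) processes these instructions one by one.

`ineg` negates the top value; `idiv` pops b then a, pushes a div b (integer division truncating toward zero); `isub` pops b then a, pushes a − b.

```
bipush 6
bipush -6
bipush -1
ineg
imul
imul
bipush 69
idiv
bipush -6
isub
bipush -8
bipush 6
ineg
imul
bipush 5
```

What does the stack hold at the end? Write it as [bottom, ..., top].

bipush 6  → 6
bipush -6 → 6 -6
bipush -1 → 6 -6 -1
ineg      → 6 -6 1
imul      → 6 -6
imul      → -36
bipush 69 → -36 69
idiv      → 0
bipush -6 → 0 -6
isub      → 6
bipush -8 → 6 -8
bipush 6  → 6 -8 6
ineg      → 6 -8 -6
imul      → 6 48
bipush 5  → 6 48 5

[6, 48, 5]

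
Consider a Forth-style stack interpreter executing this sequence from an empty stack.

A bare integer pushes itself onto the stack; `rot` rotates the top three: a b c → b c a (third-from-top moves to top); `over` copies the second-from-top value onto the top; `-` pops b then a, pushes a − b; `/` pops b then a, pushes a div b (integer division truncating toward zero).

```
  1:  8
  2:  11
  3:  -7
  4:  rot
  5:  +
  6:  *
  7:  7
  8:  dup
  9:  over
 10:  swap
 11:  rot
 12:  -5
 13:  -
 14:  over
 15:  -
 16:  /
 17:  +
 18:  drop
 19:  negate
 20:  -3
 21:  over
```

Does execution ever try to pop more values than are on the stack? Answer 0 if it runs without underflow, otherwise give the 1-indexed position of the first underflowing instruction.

8      → [8]
11     → [8, 11]
-7     → [8, 11, -7]
rot    → [11, -7, 8]
+      → [11, 1]
*      → [11]
7      → [11, 7]
dup    → [11, 7, 7]
over   → [11, 7, 7, 7]
swap   → [11, 7, 7, 7]
rot    → [11, 7, 7, 7]
-5     → [11, 7, 7, 7, -5]
-      → [11, 7, 7, 12]
over   → [11, 7, 7, 12, 7]
-      → [11, 7, 7, 5]
/      → [11, 7, 1]
+      → [11, 8]
drop   → [11]
negate → [-11]
-3     → [-11, -3]
over   → [-11, -3, -11]

0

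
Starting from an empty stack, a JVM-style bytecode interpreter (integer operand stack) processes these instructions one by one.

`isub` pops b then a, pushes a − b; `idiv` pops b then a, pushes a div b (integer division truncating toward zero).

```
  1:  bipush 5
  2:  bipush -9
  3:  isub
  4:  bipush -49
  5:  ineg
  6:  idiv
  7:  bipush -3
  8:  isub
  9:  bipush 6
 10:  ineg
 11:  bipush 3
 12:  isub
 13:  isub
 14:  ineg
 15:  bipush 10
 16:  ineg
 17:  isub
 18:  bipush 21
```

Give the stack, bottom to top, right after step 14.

[-12]

bipush 5    5
bipush -9   5 -9
isub        14
bipush -49  14 -49
ineg        14 49
idiv        0
bipush -3   0 -3
isub        3
bipush 6    3 6
ineg        3 -6
bipush 3    3 -6 3
isub        3 -9
isub        12
ineg        -12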